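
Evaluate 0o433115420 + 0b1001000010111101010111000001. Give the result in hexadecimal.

0o433115420 = 0x46c9b10 in hexadecimal.
0b1001000010111101010111000001 = 0x90bd5c1 in hexadecimal.
Add column by column in base 16, right to left:
  0+1 = 1
  1+c = d
  b+5 = 0 carry 1
  9+d+1 = 7 carry 1
  c+b+1 = 8 carry 1
  6+0+1 = 7
  4+9 = d

0xd7870d1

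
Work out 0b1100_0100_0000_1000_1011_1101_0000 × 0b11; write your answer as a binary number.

0b100100110000011010001101110000

Multiply each base-2 digit by 3, carrying:
  0×3 = 0 → write 0
  0×3 = 0 → write 0
  0×3 = 0 → write 0
  0×3 = 0 → write 0
  1×3 = 3 → write 1 carry 1
  0×3+1 = 1 → write 1
  1×3 = 3 → write 1 carry 1
  1×3+1 = 4 → write 0 carry 2
  1×3+2 = 5 → write 1 carry 2
  1×3+2 = 5 → write 1 carry 2
  0×3+2 = 2 → write 0 carry 1
  1×3+1 = 4 → write 0 carry 2
  0×3+2 = 2 → write 0 carry 1
  0×3+1 = 1 → write 1
  0×3 = 0 → write 0
  1×3 = 3 → write 1 carry 1
  0×3+1 = 1 → write 1
  0×3 = 0 → write 0
  0×3 = 0 → write 0
  0×3 = 0 → write 0
  0×3 = 0 → write 0
  0×3 = 0 → write 0
  1×3 = 3 → write 1 carry 1
  0×3+1 = 1 → write 1
  0×3 = 0 → write 0
  0×3 = 0 → write 0
  1×3 = 3 → write 1 carry 1
  1×3+1 = 4 → write 0 carry 2
  remaining carry: 10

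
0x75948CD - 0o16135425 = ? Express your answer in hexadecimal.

0x7208DB8

0o16135425 = 0x38BB15 in hexadecimal.
Subtract column by column in base 16:
  D-5 → 8
  C-1 → B
  8-B → D (borrow)
  4-B-1 → 8 (borrow)
  9-8-1 → 0
  5-3 → 2
  7-0 → 7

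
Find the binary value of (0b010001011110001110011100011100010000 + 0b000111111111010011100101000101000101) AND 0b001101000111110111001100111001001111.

0b1001000101100010000000100001000101

Add column by column in base 2, right to left:
  0+1 = 1
  0+0 = 0
  0+1 = 1
  0+0 = 0
  1+0 = 1
  0+0 = 0
  0+1 = 1
  0+0 = 0
  1+1 = 0 carry 1
  1+0+1 = 0 carry 1
  1+0+1 = 0 carry 1
  0+0+1 = 1
  0+1 = 1
  0+0 = 0
  1+1 = 0 carry 1
  1+0+1 = 0 carry 1
  1+0+1 = 0 carry 1
  0+1+1 = 0 carry 1
  0+1+1 = 0 carry 1
  1+1+1 = 1 carry 1
  1+0+1 = 0 carry 1
  1+0+1 = 0 carry 1
  0+1+1 = 0 carry 1
  0+0+1 = 1
  0+1 = 1
  1+1 = 0 carry 1
  1+1+1 = 1 carry 1
  1+1+1 = 1 carry 1
  1+1+1 = 1 carry 1
  0+1+1 = 0 carry 1
  1+1+1 = 1 carry 1
  0+1+1 = 0 carry 1
  0+1+1 = 0 carry 1
  0+0+1 = 1
  1+0 = 1
Sum = 0b11001011101100010000001100001010101; now AND with 0b001101000111110111001100111001001111:
  011001011101100010000001100001010101
& 001101000111110111001100111001001111
= 001001000101100010000000100001000101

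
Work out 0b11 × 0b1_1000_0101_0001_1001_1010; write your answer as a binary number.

Multiply each base-2 digit by 3, carrying:
  0×3 = 0 → write 0
  1×3 = 3 → write 1 carry 1
  0×3+1 = 1 → write 1
  1×3 = 3 → write 1 carry 1
  1×3+1 = 4 → write 0 carry 2
  0×3+2 = 2 → write 0 carry 1
  0×3+1 = 1 → write 1
  1×3 = 3 → write 1 carry 1
  1×3+1 = 4 → write 0 carry 2
  0×3+2 = 2 → write 0 carry 1
  0×3+1 = 1 → write 1
  0×3 = 0 → write 0
  1×3 = 3 → write 1 carry 1
  0×3+1 = 1 → write 1
  1×3 = 3 → write 1 carry 1
  0×3+1 = 1 → write 1
  0×3 = 0 → write 0
  0×3 = 0 → write 0
  0×3 = 0 → write 0
  1×3 = 3 → write 1 carry 1
  1×3+1 = 4 → write 0 carry 2
  remaining carry: 10

0b10010001111010011001110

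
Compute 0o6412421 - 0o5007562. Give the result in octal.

Subtract column by column in base 8:
  1-2 → 7 (borrow)
  2-6-1 → 3 (borrow)
  4-5-1 → 6 (borrow)
  2-7-1 → 2 (borrow)
  1-0-1 → 0
  4-0 → 4
  6-5 → 1

0o1402637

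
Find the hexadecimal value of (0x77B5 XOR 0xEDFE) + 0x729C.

First 0x77B5 XOR 0xEDFE = 0x9A4B.
Add column by column in base 16, right to left:
  B+C = 7 carry 1
  4+9+1 = E
  A+2 = C
  9+7 = 0 carry 1
  final carry 1

0x10CE7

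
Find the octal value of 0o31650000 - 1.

0o31647777

The trailing 4 digits are 0, so subtracting 1 borrows through: they become 7 and the next digit up decrements.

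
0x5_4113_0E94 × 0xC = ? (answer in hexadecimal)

0x3F0CE4AEF0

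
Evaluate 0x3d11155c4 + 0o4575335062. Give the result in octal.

0o176701607766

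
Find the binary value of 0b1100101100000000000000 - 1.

0b1100101011111111111111

The trailing 14 digits are 0, so subtracting 1 borrows through: they become 1 and the next digit up decrements.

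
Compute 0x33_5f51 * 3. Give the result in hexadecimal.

0x9a1df3

Multiply each base-16 digit by 3, carrying:
  1×3 = 3 → write 3
  5×3 = 15 → write f
  f×3 = 45 → write d carry 2
  5×3+2 = 17 → write 1 carry 1
  3×3+1 = 10 → write a
  3×3 = 9 → write 9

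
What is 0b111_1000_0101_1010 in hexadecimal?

Group the bits into nibbles: 0111 1000 0101 1010 → 785a.

0x785a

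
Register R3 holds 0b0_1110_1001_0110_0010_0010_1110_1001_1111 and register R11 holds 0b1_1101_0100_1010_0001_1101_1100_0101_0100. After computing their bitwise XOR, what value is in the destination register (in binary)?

0b100111101110000111111001011001011

XOR bit by bit (1 where the bits differ):
  011101001011000100010111010011111
^ 111010100101000011101110001010100
= 100111101110000111111001011001011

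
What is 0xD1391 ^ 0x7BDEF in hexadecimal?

XOR each hex digit independently (no carries):
  D^7=A, 1^B=A, 3^D=E, 9^E=7, 1^F=E

0xAAE7E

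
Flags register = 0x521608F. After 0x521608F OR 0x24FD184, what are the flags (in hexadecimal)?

OR each hex digit independently (no carries):
  5|2=7, 2|4=6, 1|F=F, 6|D=F, 0|1=1, 8|8=8, F|4=F

0x76FF18F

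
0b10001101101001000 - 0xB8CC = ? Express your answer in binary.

0b110001001111100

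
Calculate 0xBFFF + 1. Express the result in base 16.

The trailing 3 digits are F (max in base 16), so adding 1 cascades: they roll to 0 and the next digit up increments.

0xC000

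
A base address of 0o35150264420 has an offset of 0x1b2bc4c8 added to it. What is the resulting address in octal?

0x1b2bc4c8 = 0o3312742310 in octal.
Add column by column in base 8, right to left:
  0+0 = 0
  2+1 = 3
  4+3 = 7
  4+2 = 6
  6+4 = 2 carry 1
  2+7+1 = 2 carry 1
  0+2+1 = 3
  5+1 = 6
  1+3 = 4
  5+3 = 0 carry 1
  3+0+1 = 4

0o40463226730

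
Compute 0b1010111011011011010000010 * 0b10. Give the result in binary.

0b10101110110110110100000100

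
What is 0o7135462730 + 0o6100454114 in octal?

0o15236137044

Add column by column in base 8, right to left:
  0+4 = 4
  3+1 = 4
  7+1 = 0 carry 1
  2+4+1 = 7
  6+5 = 3 carry 1
  4+4+1 = 1 carry 1
  5+0+1 = 6
  3+0 = 3
  1+1 = 2
  7+6 = 5 carry 1
  final carry 1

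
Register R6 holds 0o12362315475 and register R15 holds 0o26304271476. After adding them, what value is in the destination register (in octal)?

0o40666607173

Add column by column in base 8, right to left:
  5+6 = 3 carry 1
  7+7+1 = 7 carry 1
  4+4+1 = 1 carry 1
  5+1+1 = 7
  1+7 = 0 carry 1
  3+2+1 = 6
  2+4 = 6
  6+0 = 6
  3+3 = 6
  2+6 = 0 carry 1
  1+2+1 = 4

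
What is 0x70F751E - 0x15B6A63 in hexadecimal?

0x5B40ABB

Subtract column by column in base 16:
  E-3 → B
  1-6 → B (borrow)
  5-A-1 → A (borrow)
  7-6-1 → 0
  F-B → 4
  0-5 → B (borrow)
  7-1-1 → 5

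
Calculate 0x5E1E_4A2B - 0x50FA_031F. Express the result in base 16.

Subtract column by column in base 16:
  B-F → C (borrow)
  2-1-1 → 0
  A-3 → 7
  4-0 → 4
  E-A → 4
  1-F → 2 (borrow)
  E-0-1 → D
  5-5 → 0

0xD24470C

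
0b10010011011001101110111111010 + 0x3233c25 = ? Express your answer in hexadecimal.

0b10010011011001101110111111010 = 0x126cddfa in hexadecimal.
Add column by column in base 16, right to left:
  a+5 = f
  f+2 = 1 carry 1
  d+c+1 = a carry 1
  d+3+1 = 1 carry 1
  c+3+1 = 0 carry 1
  6+2+1 = 9
  2+3 = 5
  1+0 = 1

0x15901a1f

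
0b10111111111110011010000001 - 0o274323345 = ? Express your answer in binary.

0b11100011111110011100

0o274323345 = 0b10111100011010011011100101 in binary.
Subtract column by column in base 2:
  1-1 → 0
  0-0 → 0
  0-1 → 1 (borrow)
  0-0-1 → 1 (borrow)
  0-0-1 → 1 (borrow)
  0-1-1 → 0 (borrow)
  0-1-1 → 0 (borrow)
  1-1-1 → 1 (borrow)
  0-0-1 → 1 (borrow)
  1-1-1 → 1 (borrow)
  1-1-1 → 1 (borrow)
  0-0-1 → 1 (borrow)
  0-0-1 → 1 (borrow)
  1-1-1 → 1 (borrow)
  1-0-1 → 0
  1-1 → 0
  1-1 → 0
  1-0 → 1
  1-0 → 1
  1-0 → 1
  1-1 → 0
  1-1 → 0
  1-1 → 0
  1-1 → 0
  0-0 → 0
  1-1 → 0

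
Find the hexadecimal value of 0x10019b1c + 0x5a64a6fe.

0x6a66421a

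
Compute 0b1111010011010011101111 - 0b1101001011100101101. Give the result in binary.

0b1101101001110111000010

Subtract column by column in base 2:
  1-1 → 0
  1-0 → 1
  1-1 → 0
  1-1 → 0
  0-0 → 0
  1-1 → 0
  1-0 → 1
  1-0 → 1
  0-1 → 1 (borrow)
  0-1-1 → 0 (borrow)
  1-1-1 → 1 (borrow)
  0-0-1 → 1 (borrow)
  1-1-1 → 1 (borrow)
  1-0-1 → 0
  0-0 → 0
  0-1 → 1 (borrow)
  1-0-1 → 0
  0-1 → 1 (borrow)
  1-1-1 → 1 (borrow)
  1-0-1 → 0
  1-0 → 1
  1-0 → 1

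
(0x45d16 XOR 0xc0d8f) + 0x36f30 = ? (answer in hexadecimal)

0xbbfc9

First 0x45d16 XOR 0xc0d8f = 0x85099.
Add column by column in base 16, right to left:
  9+0 = 9
  9+3 = c
  0+f = f
  5+6 = b
  8+3 = b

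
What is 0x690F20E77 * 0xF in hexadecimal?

0x627E2ED8F9

Multiply each base-16 digit by 15, carrying:
  7×15 = 105 → write 9 carry 6
  7×15+6 = 111 → write F carry 6
  E×15+6 = 216 → write 8 carry 13
  0×15+13 = 13 → write D
  2×15 = 30 → write E carry 1
  F×15+1 = 226 → write 2 carry 14
  0×15+14 = 14 → write E
  9×15 = 135 → write 7 carry 8
  6×15+8 = 98 → write 2 carry 6
  remaining carry: 6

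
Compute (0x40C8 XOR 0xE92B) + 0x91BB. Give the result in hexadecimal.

0x13B9E

First 0x40C8 XOR 0xE92B = 0xA9E3.
Add column by column in base 16, right to left:
  3+B = E
  E+B = 9 carry 1
  9+1+1 = B
  A+9 = 3 carry 1
  final carry 1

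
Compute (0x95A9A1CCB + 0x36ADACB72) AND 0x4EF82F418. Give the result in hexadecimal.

0x4C500E018

Add column by column in base 16, right to left:
  B+2 = D
  C+7 = 3 carry 1
  C+B+1 = 8 carry 1
  1+C+1 = E
  A+A = 4 carry 1
  9+D+1 = 7 carry 1
  A+A+1 = 5 carry 1
  5+6+1 = C
  9+3 = C
Sum = 0xCC574E83D; now AND with 0x4EF82F418:
  C&4=4, C&E=C, 5&F=5, 7&8=0, 4&2=0, E&F=E, 8&4=0, 3&1=1, D&8=8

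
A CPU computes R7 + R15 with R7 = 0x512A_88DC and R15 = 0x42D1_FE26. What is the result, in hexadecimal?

0x93FC8702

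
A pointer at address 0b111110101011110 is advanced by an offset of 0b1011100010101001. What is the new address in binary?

Add column by column in base 2, right to left:
  0+1 = 1
  1+0 = 1
  1+0 = 1
  1+1 = 0 carry 1
  1+0+1 = 0 carry 1
  0+1+1 = 0 carry 1
  1+0+1 = 0 carry 1
  0+1+1 = 0 carry 1
  1+0+1 = 0 carry 1
  0+0+1 = 1
  1+0 = 1
  1+1 = 0 carry 1
  1+1+1 = 1 carry 1
  1+1+1 = 1 carry 1
  1+0+1 = 0 carry 1
  0+1+1 = 0 carry 1
  final carry 1

0b10011011000000111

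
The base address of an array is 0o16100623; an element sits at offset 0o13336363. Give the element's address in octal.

0o31437206

Add column by column in base 8, right to left:
  3+3 = 6
  2+6 = 0 carry 1
  6+3+1 = 2 carry 1
  0+6+1 = 7
  0+3 = 3
  1+3 = 4
  6+3 = 1 carry 1
  1+1+1 = 3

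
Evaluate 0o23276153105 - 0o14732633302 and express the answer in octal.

0o6343317603

Subtract column by column in base 8:
  5-2 → 3
  0-0 → 0
  1-3 → 6 (borrow)
  3-3-1 → 7 (borrow)
  5-3-1 → 1
  1-6 → 3 (borrow)
  6-2-1 → 3
  7-3 → 4
  2-7 → 3 (borrow)
  3-4-1 → 6 (borrow)
  2-1-1 → 0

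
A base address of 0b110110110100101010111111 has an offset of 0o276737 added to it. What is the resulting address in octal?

0o67144236

0b110110110100101010111111 = 0o66645277 in octal.
Add column by column in base 8, right to left:
  7+7 = 6 carry 1
  7+3+1 = 3 carry 1
  2+7+1 = 2 carry 1
  5+6+1 = 4 carry 1
  4+7+1 = 4 carry 1
  6+2+1 = 1 carry 1
  6+0+1 = 7
  6+0 = 6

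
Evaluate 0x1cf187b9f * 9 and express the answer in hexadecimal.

0x1047dc5897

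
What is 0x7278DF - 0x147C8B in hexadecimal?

Subtract column by column in base 16:
  F-B → 4
  D-8 → 5
  8-C → C (borrow)
  7-7-1 → F (borrow)
  2-4-1 → D (borrow)
  7-1-1 → 5

0x5DFC54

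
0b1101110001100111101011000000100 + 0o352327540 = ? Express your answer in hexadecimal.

0x71DD8564

0b1101110001100111101011000000100 = 0x6E33D604 in hexadecimal.
0o352327540 = 0x3A9AF60 in hexadecimal.
Add column by column in base 16, right to left:
  4+0 = 4
  0+6 = 6
  6+F = 5 carry 1
  D+A+1 = 8 carry 1
  3+9+1 = D
  3+A = D
  E+3 = 1 carry 1
  6+0+1 = 7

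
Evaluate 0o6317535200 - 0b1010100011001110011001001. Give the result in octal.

0b1010100011001110011001001 = 0o124316311 in octal.
Subtract column by column in base 8:
  0-1 → 7 (borrow)
  0-1-1 → 6 (borrow)
  2-3-1 → 6 (borrow)
  5-6-1 → 6 (borrow)
  3-1-1 → 1
  5-3 → 2
  7-4 → 3
  1-2 → 7 (borrow)
  3-1-1 → 1
  6-0 → 6

0o6173216667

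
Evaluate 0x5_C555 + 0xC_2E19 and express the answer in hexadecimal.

0x11F36E

Add column by column in base 16, right to left:
  5+9 = E
  5+1 = 6
  5+E = 3 carry 1
  C+2+1 = F
  5+C = 1 carry 1
  final carry 1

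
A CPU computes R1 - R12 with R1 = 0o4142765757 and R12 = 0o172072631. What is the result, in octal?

0o3750673126

Subtract column by column in base 8:
  7-1 → 6
  5-3 → 2
  7-6 → 1
  5-2 → 3
  6-7 → 7 (borrow)
  7-0-1 → 6
  2-2 → 0
  4-7 → 5 (borrow)
  1-1-1 → 7 (borrow)
  4-0-1 → 3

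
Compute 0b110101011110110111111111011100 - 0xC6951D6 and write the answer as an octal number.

0o5104427006

0b110101011110110111111111011100 = 0o6536677734 in octal.
0xC6951D6 = 0o1432250726 in octal.
Subtract column by column in base 8:
  4-6 → 6 (borrow)
  3-2-1 → 0
  7-7 → 0
  7-0 → 7
  7-5 → 2
  6-2 → 4
  6-2 → 4
  3-3 → 0
  5-4 → 1
  6-1 → 5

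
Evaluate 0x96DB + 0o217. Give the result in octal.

0o113552

0x96DB = 0o113333 in octal.
Add column by column in base 8, right to left:
  3+7 = 2 carry 1
  3+1+1 = 5
  3+2 = 5
  3+0 = 3
  1+0 = 1
  1+0 = 1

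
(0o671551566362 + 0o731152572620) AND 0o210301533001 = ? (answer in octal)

0o200300121000

Add column by column in base 8, right to left:
  2+0 = 2
  6+2 = 0 carry 1
  3+6+1 = 2 carry 1
  6+2+1 = 1 carry 1
  6+7+1 = 6 carry 1
  5+5+1 = 3 carry 1
  1+2+1 = 4
  5+5 = 2 carry 1
  5+1+1 = 7
  1+1 = 2
  7+3 = 2 carry 1
  6+7+1 = 6 carry 1
  final carry 1
Sum = 0o1622724361202; now AND with 0o210301533001:
  1&0=0, 6&2=2, 2&1=0, 2&0=0, 7&3=3, 2&0=0, 4&1=0, 3&5=1, 6&3=2, 1&3=1, 2&0=0, 0&0=0, 2&1=0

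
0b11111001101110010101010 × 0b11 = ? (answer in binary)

0b1011101101001010111111110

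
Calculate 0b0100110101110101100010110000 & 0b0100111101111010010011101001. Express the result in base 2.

AND bit by bit (1 only where both bits are 1):
  0100110101110101100010110000
& 0100111101111010010011101001
= 0100110101110000000010100000

0b0100110101110000000010100000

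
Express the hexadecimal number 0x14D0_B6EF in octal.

Expand each hex digit to 4 bits: 1=0001 4=0100 D=1101 0=0000 B=1011 6=0110 E=1110 F=1111.
Group the bits in threes: 010 100 110 100 001 011 011 011 101 111 → 2464133357.

0o2464133357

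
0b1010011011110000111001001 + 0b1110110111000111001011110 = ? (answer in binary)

0b11001010010111000000100111

Add column by column in base 2, right to left:
  1+0 = 1
  0+1 = 1
  0+1 = 1
  1+1 = 0 carry 1
  0+1+1 = 0 carry 1
  0+0+1 = 1
  1+1 = 0 carry 1
  1+0+1 = 0 carry 1
  1+0+1 = 0 carry 1
  0+1+1 = 0 carry 1
  0+1+1 = 0 carry 1
  0+1+1 = 0 carry 1
  0+0+1 = 1
  1+0 = 1
  1+0 = 1
  1+1 = 0 carry 1
  1+1+1 = 1 carry 1
  0+1+1 = 0 carry 1
  1+0+1 = 0 carry 1
  1+1+1 = 1 carry 1
  0+1+1 = 0 carry 1
  0+0+1 = 1
  1+1 = 0 carry 1
  0+1+1 = 0 carry 1
  1+1+1 = 1 carry 1
  final carry 1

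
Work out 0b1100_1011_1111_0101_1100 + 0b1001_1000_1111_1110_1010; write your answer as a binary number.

0b101100100111101000110

Add column by column in base 2, right to left:
  0+0 = 0
  0+1 = 1
  1+0 = 1
  1+1 = 0 carry 1
  1+0+1 = 0 carry 1
  0+1+1 = 0 carry 1
  1+1+1 = 1 carry 1
  0+1+1 = 0 carry 1
  1+1+1 = 1 carry 1
  1+1+1 = 1 carry 1
  1+1+1 = 1 carry 1
  1+1+1 = 1 carry 1
  1+0+1 = 0 carry 1
  1+0+1 = 0 carry 1
  0+0+1 = 1
  1+1 = 0 carry 1
  0+1+1 = 0 carry 1
  0+0+1 = 1
  1+0 = 1
  1+1 = 0 carry 1
  final carry 1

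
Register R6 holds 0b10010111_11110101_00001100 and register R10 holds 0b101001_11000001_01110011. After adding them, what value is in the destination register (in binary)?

0b110000011011011001111111

Add column by column in base 2, right to left:
  0+1 = 1
  0+1 = 1
  1+0 = 1
  1+0 = 1
  0+1 = 1
  0+1 = 1
  0+1 = 1
  0+0 = 0
  1+1 = 0 carry 1
  0+0+1 = 1
  1+0 = 1
  0+0 = 0
  1+0 = 1
  1+0 = 1
  1+1 = 0 carry 1
  1+1+1 = 1 carry 1
  1+1+1 = 1 carry 1
  1+0+1 = 0 carry 1
  1+0+1 = 0 carry 1
  0+1+1 = 0 carry 1
  1+0+1 = 0 carry 1
  0+1+1 = 0 carry 1
  0+0+1 = 1
  1+0 = 1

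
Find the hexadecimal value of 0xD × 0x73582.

0x5DB79A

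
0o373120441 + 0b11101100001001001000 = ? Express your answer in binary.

0b11111110110110001101101001

0o373120441 = 0b11111011001010000100100001 in binary.
Add column by column in base 2, right to left:
  1+0 = 1
  0+0 = 0
  0+0 = 0
  0+1 = 1
  0+0 = 0
  1+0 = 1
  0+1 = 1
  0+0 = 0
  1+0 = 1
  0+1 = 1
  0+0 = 0
  0+0 = 0
  0+0 = 0
  1+0 = 1
  0+1 = 1
  1+1 = 0 carry 1
  0+0+1 = 1
  0+1 = 1
  1+1 = 0 carry 1
  1+1+1 = 1 carry 1
  0+0+1 = 1
  1+0 = 1
  1+0 = 1
  1+0 = 1
  1+0 = 1
  1+0 = 1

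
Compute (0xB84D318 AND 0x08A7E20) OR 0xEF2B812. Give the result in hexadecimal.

0xEF2FA12

0xB84D318 AND 0x08A7E20 = 0x0805200.
Then OR with 0xEF2B812.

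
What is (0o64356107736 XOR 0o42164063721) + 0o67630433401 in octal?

0o116062617420

First 0o64356107736 XOR 0o42164063721 = 0o26232164017.
Add column by column in base 8, right to left:
  7+1 = 0 carry 1
  1+0+1 = 2
  0+4 = 4
  4+3 = 7
  6+3 = 1 carry 1
  1+4+1 = 6
  2+0 = 2
  3+3 = 6
  2+6 = 0 carry 1
  6+7+1 = 6 carry 1
  2+6+1 = 1 carry 1
  final carry 1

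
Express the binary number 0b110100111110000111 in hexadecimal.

0x34F87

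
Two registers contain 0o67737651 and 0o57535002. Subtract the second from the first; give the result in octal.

0o10202647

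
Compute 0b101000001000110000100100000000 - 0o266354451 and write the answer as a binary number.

0b100101010010010010111111010111

0o266354451 = 0b10110110011101100100101001 in binary.
Subtract column by column in base 2:
  0-1 → 1 (borrow)
  0-0-1 → 1 (borrow)
  0-0-1 → 1 (borrow)
  0-1-1 → 0 (borrow)
  0-0-1 → 1 (borrow)
  0-1-1 → 0 (borrow)
  0-0-1 → 1 (borrow)
  0-0-1 → 1 (borrow)
  1-1-1 → 1 (borrow)
  0-0-1 → 1 (borrow)
  0-0-1 → 1 (borrow)
  1-1-1 → 1 (borrow)
  0-1-1 → 0 (borrow)
  0-0-1 → 1 (borrow)
  0-1-1 → 0 (borrow)
  0-1-1 → 0 (borrow)
  1-1-1 → 1 (borrow)
  1-0-1 → 0
  0-0 → 0
  0-1 → 1 (borrow)
  0-1-1 → 0 (borrow)
  1-0-1 → 0
  0-1 → 1 (borrow)
  0-1-1 → 0 (borrow)
  0-0-1 → 1 (borrow)
  0-1-1 → 0 (borrow)
  0-0-1 → 1 (borrow)
  1-0-1 → 0
  0-0 → 0
  1-0 → 1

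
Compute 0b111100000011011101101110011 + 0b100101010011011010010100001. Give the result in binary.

0b1100001010110111000000010100

Add column by column in base 2, right to left:
  1+1 = 0 carry 1
  1+0+1 = 0 carry 1
  0+0+1 = 1
  0+0 = 0
  1+0 = 1
  1+1 = 0 carry 1
  1+0+1 = 0 carry 1
  0+1+1 = 0 carry 1
  1+0+1 = 0 carry 1
  1+0+1 = 0 carry 1
  0+1+1 = 0 carry 1
  1+0+1 = 0 carry 1
  1+1+1 = 1 carry 1
  1+1+1 = 1 carry 1
  0+0+1 = 1
  1+1 = 0 carry 1
  1+1+1 = 1 carry 1
  0+0+1 = 1
  0+0 = 0
  0+1 = 1
  0+0 = 0
  0+1 = 1
  0+0 = 0
  1+1 = 0 carry 1
  1+0+1 = 0 carry 1
  1+0+1 = 0 carry 1
  1+1+1 = 1 carry 1
  final carry 1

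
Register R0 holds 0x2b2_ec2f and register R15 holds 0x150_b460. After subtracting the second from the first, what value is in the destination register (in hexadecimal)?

0x16237cf

Subtract column by column in base 16:
  f-0 → f
  2-6 → c (borrow)
  c-4-1 → 7
  e-b → 3
  2-0 → 2
  b-5 → 6
  2-1 → 1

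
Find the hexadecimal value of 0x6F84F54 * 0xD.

0x5A9C0744

Multiply each base-16 digit by 13, carrying:
  4×13 = 52 → write 4 carry 3
  5×13+3 = 68 → write 4 carry 4
  F×13+4 = 199 → write 7 carry 12
  4×13+12 = 64 → write 0 carry 4
  8×13+4 = 108 → write C carry 6
  F×13+6 = 201 → write 9 carry 12
  6×13+12 = 90 → write A carry 5
  remaining carry: 5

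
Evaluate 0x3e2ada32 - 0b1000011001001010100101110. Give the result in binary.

0b111101000111100100010100000100

0x3e2ada32 = 0b111110001010101101101000110010 in binary.
Subtract column by column in base 2:
  0-0 → 0
  1-1 → 0
  0-1 → 1 (borrow)
  0-1-1 → 0 (borrow)
  1-0-1 → 0
  1-1 → 0
  0-0 → 0
  0-0 → 0
  0-1 → 1 (borrow)
  1-0-1 → 0
  0-1 → 1 (borrow)
  1-0-1 → 0
  1-1 → 0
  0-0 → 0
  1-0 → 1
  1-1 → 0
  0-0 → 0
  1-0 → 1
  0-1 → 1 (borrow)
  1-1-1 → 1 (borrow)
  0-0-1 → 1 (borrow)
  1-0-1 → 0
  0-0 → 0
  0-0 → 0
  0-1 → 1 (borrow)
  1-0-1 → 0
  1-0 → 1
  1-0 → 1
  1-0 → 1
  1-0 → 1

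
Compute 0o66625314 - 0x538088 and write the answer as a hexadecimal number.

0o66625314 = 0xDB2ACC in hexadecimal.
Subtract column by column in base 16:
  C-8 → 4
  C-8 → 4
  A-0 → A
  2-8 → A (borrow)
  B-3-1 → 7
  D-5 → 8

0x87AA44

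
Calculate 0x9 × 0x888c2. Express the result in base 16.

Multiply each base-16 digit by 9, carrying:
  2×9 = 18 → write 2 carry 1
  c×9+1 = 109 → write d carry 6
  8×9+6 = 78 → write e carry 4
  8×9+4 = 76 → write c carry 4
  8×9+4 = 76 → write c carry 4
  remaining carry: 4

0x4cced2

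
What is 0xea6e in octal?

0o165156

Expand each hex digit to 4 bits: e=1110 a=1010 6=0110 e=1110.
Group the bits in threes: 001 110 101 001 101 110 → 165156.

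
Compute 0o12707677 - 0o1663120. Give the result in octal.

Subtract column by column in base 8:
  7-0 → 7
  7-2 → 5
  6-1 → 5
  7-3 → 4
  0-6 → 2 (borrow)
  7-6-1 → 0
  2-1 → 1
  1-0 → 1

0o11024557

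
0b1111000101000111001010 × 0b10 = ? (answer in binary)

0b11110001010001110010100

Multiply each base-2 digit by 2, carrying:
  0×2 = 0 → write 0
  1×2 = 2 → write 0 carry 1
  0×2+1 = 1 → write 1
  1×2 = 2 → write 0 carry 1
  0×2+1 = 1 → write 1
  0×2 = 0 → write 0
  1×2 = 2 → write 0 carry 1
  1×2+1 = 3 → write 1 carry 1
  1×2+1 = 3 → write 1 carry 1
  0×2+1 = 1 → write 1
  0×2 = 0 → write 0
  0×2 = 0 → write 0
  1×2 = 2 → write 0 carry 1
  0×2+1 = 1 → write 1
  1×2 = 2 → write 0 carry 1
  0×2+1 = 1 → write 1
  0×2 = 0 → write 0
  0×2 = 0 → write 0
  1×2 = 2 → write 0 carry 1
  1×2+1 = 3 → write 1 carry 1
  1×2+1 = 3 → write 1 carry 1
  1×2+1 = 3 → write 1 carry 1
  remaining carry: 1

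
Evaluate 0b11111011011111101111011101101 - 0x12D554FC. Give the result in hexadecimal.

0b11111011011111101111011101101 = 0x1F6FDEED in hexadecimal.
Subtract column by column in base 16:
  D-C → 1
  E-F → F (borrow)
  E-4-1 → 9
  D-5 → 8
  F-5 → A
  6-D → 9 (borrow)
  F-2-1 → C
  1-1 → 0

0xC9A89F1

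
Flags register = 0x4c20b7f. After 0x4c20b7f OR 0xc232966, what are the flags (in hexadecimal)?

0xce32b7f

OR each hex digit independently (no carries):
  4|c=c, c|2=e, 2|3=3, 0|2=2, b|9=b, 7|6=7, f|6=f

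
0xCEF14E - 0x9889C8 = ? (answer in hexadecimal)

0x366786

Subtract column by column in base 16:
  E-8 → 6
  4-C → 8 (borrow)
  1-9-1 → 7 (borrow)
  F-8-1 → 6
  E-8 → 6
  C-9 → 3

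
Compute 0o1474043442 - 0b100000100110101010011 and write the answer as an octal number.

0b100000100110101010011 = 0o4046523 in octal.
Subtract column by column in base 8:
  2-3 → 7 (borrow)
  4-2-1 → 1
  4-5 → 7 (borrow)
  3-6-1 → 4 (borrow)
  4-4-1 → 7 (borrow)
  0-0-1 → 7 (borrow)
  4-4-1 → 7 (borrow)
  7-0-1 → 6
  4-0 → 4
  1-0 → 1

0o1467774717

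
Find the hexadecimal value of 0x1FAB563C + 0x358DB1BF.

0x553907FB

Add column by column in base 16, right to left:
  C+F = B carry 1
  3+B+1 = F
  6+1 = 7
  5+B = 0 carry 1
  B+D+1 = 9 carry 1
  A+8+1 = 3 carry 1
  F+5+1 = 5 carry 1
  1+3+1 = 5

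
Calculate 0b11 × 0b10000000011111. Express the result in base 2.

0b110000001011101

Multiply each base-2 digit by 3, carrying:
  1×3 = 3 → write 1 carry 1
  1×3+1 = 4 → write 0 carry 2
  1×3+2 = 5 → write 1 carry 2
  1×3+2 = 5 → write 1 carry 2
  1×3+2 = 5 → write 1 carry 2
  0×3+2 = 2 → write 0 carry 1
  0×3+1 = 1 → write 1
  0×3 = 0 → write 0
  0×3 = 0 → write 0
  0×3 = 0 → write 0
  0×3 = 0 → write 0
  0×3 = 0 → write 0
  0×3 = 0 → write 0
  1×3 = 3 → write 1 carry 1
  remaining carry: 1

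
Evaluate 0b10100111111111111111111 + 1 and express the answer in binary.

The trailing 18 digits are 1 (max in base 2), so adding 1 cascades: they roll to 0 and the next digit up increments.

0b10101000000000000000000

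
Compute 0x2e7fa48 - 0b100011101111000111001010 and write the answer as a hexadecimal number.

0x259087e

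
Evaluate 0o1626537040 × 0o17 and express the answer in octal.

0o32724221740

Multiply each base-8 digit by 15, carrying:
  0×15 = 0 → write 0
  4×15 = 60 → write 4 carry 7
  0×15+7 = 7 → write 7
  7×15 = 105 → write 1 carry 13
  3×15+13 = 58 → write 2 carry 7
  5×15+7 = 82 → write 2 carry 10
  6×15+10 = 100 → write 4 carry 12
  2×15+12 = 42 → write 2 carry 5
  6×15+5 = 95 → write 7 carry 11
  1×15+11 = 26 → write 2 carry 3
  remaining carry: 3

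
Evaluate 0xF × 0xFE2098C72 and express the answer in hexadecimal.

0xEE3E8F3AAE

Multiply each base-16 digit by 15, carrying:
  2×15 = 30 → write E carry 1
  7×15+1 = 106 → write A carry 6
  C×15+6 = 186 → write A carry 11
  8×15+11 = 131 → write 3 carry 8
  9×15+8 = 143 → write F carry 8
  0×15+8 = 8 → write 8
  2×15 = 30 → write E carry 1
  E×15+1 = 211 → write 3 carry 13
  F×15+13 = 238 → write E carry 14
  remaining carry: E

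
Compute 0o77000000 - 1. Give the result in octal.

0o76777777

The trailing 6 digits are 0, so subtracting 1 borrows through: they become 7 and the next digit up decrements.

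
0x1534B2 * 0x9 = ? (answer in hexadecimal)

0xBEDA42

Multiply each base-16 digit by 9, carrying:
  2×9 = 18 → write 2 carry 1
  B×9+1 = 100 → write 4 carry 6
  4×9+6 = 42 → write A carry 2
  3×9+2 = 29 → write D carry 1
  5×9+1 = 46 → write E carry 2
  1×9+2 = 11 → write B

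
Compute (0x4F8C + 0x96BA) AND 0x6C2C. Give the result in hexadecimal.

0x6404

Add column by column in base 16, right to left:
  C+A = 6 carry 1
  8+B+1 = 4 carry 1
  F+6+1 = 6 carry 1
  4+9+1 = E
Sum = 0xE646; now AND with 0x6C2C:
  E&6=6, 6&C=4, 4&2=0, 6&C=4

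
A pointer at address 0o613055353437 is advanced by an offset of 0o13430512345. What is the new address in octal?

0o626506066004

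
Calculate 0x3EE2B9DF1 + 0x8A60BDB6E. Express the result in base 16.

Add column by column in base 16, right to left:
  1+E = F
  F+6 = 5 carry 1
  D+B+1 = 9 carry 1
  9+D+1 = 7 carry 1
  B+B+1 = 7 carry 1
  2+0+1 = 3
  E+6 = 4 carry 1
  E+A+1 = 9 carry 1
  3+8+1 = C

0xC9437795F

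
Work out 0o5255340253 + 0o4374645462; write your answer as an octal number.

Add column by column in base 8, right to left:
  3+2 = 5
  5+6 = 3 carry 1
  2+4+1 = 7
  0+5 = 5
  4+4 = 0 carry 1
  3+6+1 = 2 carry 1
  5+4+1 = 2 carry 1
  5+7+1 = 5 carry 1
  2+3+1 = 6
  5+4 = 1 carry 1
  final carry 1

0o11652205735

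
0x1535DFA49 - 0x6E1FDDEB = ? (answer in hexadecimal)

Subtract column by column in base 16:
  9-B → E (borrow)
  4-E-1 → 5 (borrow)
  A-D-1 → C (borrow)
  F-D-1 → 1
  D-F → E (borrow)
  5-1-1 → 3
  3-E → 5 (borrow)
  5-6-1 → E (borrow)
  1-0-1 → 0

0xE53E1C5E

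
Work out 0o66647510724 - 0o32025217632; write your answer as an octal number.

0o34622271072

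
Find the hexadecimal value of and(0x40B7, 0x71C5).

AND each hex digit independently (no carries):
  4&7=4, 0&1=0, B&C=8, 7&5=5

0x4085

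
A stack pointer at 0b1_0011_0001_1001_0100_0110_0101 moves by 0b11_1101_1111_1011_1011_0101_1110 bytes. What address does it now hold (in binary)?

Add column by column in base 2, right to left:
  1+0 = 1
  0+1 = 1
  1+1 = 0 carry 1
  0+1+1 = 0 carry 1
  0+1+1 = 0 carry 1
  1+0+1 = 0 carry 1
  1+1+1 = 1 carry 1
  0+0+1 = 1
  0+1 = 1
  0+1 = 1
  1+0 = 1
  0+1 = 1
  1+1 = 0 carry 1
  0+1+1 = 0 carry 1
  0+0+1 = 1
  1+1 = 0 carry 1
  1+1+1 = 1 carry 1
  0+1+1 = 0 carry 1
  0+1+1 = 0 carry 1
  0+1+1 = 0 carry 1
  1+1+1 = 1 carry 1
  1+0+1 = 0 carry 1
  0+1+1 = 0 carry 1
  0+1+1 = 0 carry 1
  1+1+1 = 1 carry 1
  0+1+1 = 0 carry 1
  final carry 1

0b101000100010100111111000011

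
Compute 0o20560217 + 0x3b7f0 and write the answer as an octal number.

0o21514177

0x3b7f0 = 0o733760 in octal.
Add column by column in base 8, right to left:
  7+0 = 7
  1+6 = 7
  2+7 = 1 carry 1
  0+3+1 = 4
  6+3 = 1 carry 1
  5+7+1 = 5 carry 1
  0+0+1 = 1
  2+0 = 2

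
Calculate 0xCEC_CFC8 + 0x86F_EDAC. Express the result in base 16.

0x155CBD74

Add column by column in base 16, right to left:
  8+C = 4 carry 1
  C+A+1 = 7 carry 1
  F+D+1 = D carry 1
  C+E+1 = B carry 1
  C+F+1 = C carry 1
  E+6+1 = 5 carry 1
  C+8+1 = 5 carry 1
  final carry 1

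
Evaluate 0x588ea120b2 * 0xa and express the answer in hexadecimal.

0x375924b46f4

Multiply each base-16 digit by 10, carrying:
  2×10 = 20 → write 4 carry 1
  b×10+1 = 111 → write f carry 6
  0×10+6 = 6 → write 6
  2×10 = 20 → write 4 carry 1
  1×10+1 = 11 → write b
  a×10 = 100 → write 4 carry 6
  e×10+6 = 146 → write 2 carry 9
  8×10+9 = 89 → write 9 carry 5
  8×10+5 = 85 → write 5 carry 5
  5×10+5 = 55 → write 7 carry 3
  remaining carry: 3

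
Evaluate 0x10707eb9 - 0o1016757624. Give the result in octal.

0o1015117445

0x10707eb9 = 0o2034077271 in octal.
Subtract column by column in base 8:
  1-4 → 5 (borrow)
  7-2-1 → 4
  2-6 → 4 (borrow)
  7-7-1 → 7 (borrow)
  7-5-1 → 1
  0-7 → 1 (borrow)
  4-6-1 → 5 (borrow)
  3-1-1 → 1
  0-0 → 0
  2-1 → 1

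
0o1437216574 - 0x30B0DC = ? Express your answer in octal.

0o1423066240

0x30B0DC = 0o14130334 in octal.
Subtract column by column in base 8:
  4-4 → 0
  7-3 → 4
  5-3 → 2
  6-0 → 6
  1-3 → 6 (borrow)
  2-1-1 → 0
  7-4 → 3
  3-1 → 2
  4-0 → 4
  1-0 → 1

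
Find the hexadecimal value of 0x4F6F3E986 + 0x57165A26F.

0xA68598BF5

Add column by column in base 16, right to left:
  6+F = 5 carry 1
  8+6+1 = F
  9+2 = B
  E+A = 8 carry 1
  3+5+1 = 9
  F+6 = 5 carry 1
  6+1+1 = 8
  F+7 = 6 carry 1
  4+5+1 = A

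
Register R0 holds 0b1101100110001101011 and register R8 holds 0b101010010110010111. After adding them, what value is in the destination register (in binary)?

0b10010111001000000010

Add column by column in base 2, right to left:
  1+1 = 0 carry 1
  1+1+1 = 1 carry 1
  0+1+1 = 0 carry 1
  1+0+1 = 0 carry 1
  0+1+1 = 0 carry 1
  1+0+1 = 0 carry 1
  1+0+1 = 0 carry 1
  0+1+1 = 0 carry 1
  0+1+1 = 0 carry 1
  0+0+1 = 1
  1+1 = 0 carry 1
  1+0+1 = 0 carry 1
  0+0+1 = 1
  0+1 = 1
  1+0 = 1
  1+1 = 0 carry 1
  0+0+1 = 1
  1+1 = 0 carry 1
  1+0+1 = 0 carry 1
  final carry 1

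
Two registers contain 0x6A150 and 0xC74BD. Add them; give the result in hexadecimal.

Add column by column in base 16, right to left:
  0+D = D
  5+B = 0 carry 1
  1+4+1 = 6
  A+7 = 1 carry 1
  6+C+1 = 3 carry 1
  final carry 1

0x13160D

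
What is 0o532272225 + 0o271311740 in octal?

Add column by column in base 8, right to left:
  5+0 = 5
  2+4 = 6
  2+7 = 1 carry 1
  2+1+1 = 4
  7+1 = 0 carry 1
  2+3+1 = 6
  2+1 = 3
  3+7 = 2 carry 1
  5+2+1 = 0 carry 1
  final carry 1

0o1023604165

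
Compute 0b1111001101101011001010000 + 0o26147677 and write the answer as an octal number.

0o217723017

0b1111001101101011001010000 = 0o171553120 in octal.
Add column by column in base 8, right to left:
  0+7 = 7
  2+7 = 1 carry 1
  1+6+1 = 0 carry 1
  3+7+1 = 3 carry 1
  5+4+1 = 2 carry 1
  5+1+1 = 7
  1+6 = 7
  7+2 = 1 carry 1
  1+0+1 = 2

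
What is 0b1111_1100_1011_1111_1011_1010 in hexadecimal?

Group the bits into nibbles: 1111 1100 1011 1111 1011 1010 → FCBFBA.

0xFCBFBA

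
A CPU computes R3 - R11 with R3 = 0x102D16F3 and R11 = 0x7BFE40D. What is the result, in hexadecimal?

0x86D32E6

Subtract column by column in base 16:
  3-D → 6 (borrow)
  F-0-1 → E
  6-4 → 2
  1-E → 3 (borrow)
  D-F-1 → D (borrow)
  2-B-1 → 6 (borrow)
  0-7-1 → 8 (borrow)
  1-0-1 → 0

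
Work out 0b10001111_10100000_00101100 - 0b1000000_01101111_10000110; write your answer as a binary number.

Subtract column by column in base 2:
  0-0 → 0
  0-1 → 1 (borrow)
  1-1-1 → 1 (borrow)
  1-0-1 → 0
  0-0 → 0
  1-0 → 1
  0-0 → 0
  0-1 → 1 (borrow)
  0-1-1 → 0 (borrow)
  0-1-1 → 0 (borrow)
  0-1-1 → 0 (borrow)
  0-1-1 → 0 (borrow)
  0-0-1 → 1 (borrow)
  1-1-1 → 1 (borrow)
  0-1-1 → 0 (borrow)
  1-0-1 → 0
  1-0 → 1
  1-0 → 1
  1-0 → 1
  1-0 → 1
  0-0 → 0
  0-0 → 0
  0-1 → 1 (borrow)
  1-0-1 → 0

0b10011110011000010100110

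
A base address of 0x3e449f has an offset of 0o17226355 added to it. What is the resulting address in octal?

0x3e449f = 0o17442237 in octal.
Add column by column in base 8, right to left:
  7+5 = 4 carry 1
  3+5+1 = 1 carry 1
  2+3+1 = 6
  2+6 = 0 carry 1
  4+2+1 = 7
  4+2 = 6
  7+7 = 6 carry 1
  1+1+1 = 3

0o36670614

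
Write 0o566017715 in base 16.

Each octal digit is 3 bits: 5=101 6=110 6=110 0=000 1=001 7=111 7=111 1=001 5=101.
Group the bits into nibbles: 0101 1101 1000 0001 1111 1100 1101 → 5D81FCD.

0x5D81FCD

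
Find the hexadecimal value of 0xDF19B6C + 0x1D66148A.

0x2B57AFF6

Add column by column in base 16, right to left:
  C+A = 6 carry 1
  6+8+1 = F
  B+4 = F
  9+1 = A
  1+6 = 7
  F+6 = 5 carry 1
  D+D+1 = B carry 1
  0+1+1 = 2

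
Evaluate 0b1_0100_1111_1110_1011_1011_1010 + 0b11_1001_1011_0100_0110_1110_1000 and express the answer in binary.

Add column by column in base 2, right to left:
  0+0 = 0
  1+0 = 1
  0+0 = 0
  1+1 = 0 carry 1
  1+0+1 = 0 carry 1
  1+1+1 = 1 carry 1
  0+1+1 = 0 carry 1
  1+1+1 = 1 carry 1
  1+0+1 = 0 carry 1
  1+1+1 = 1 carry 1
  0+1+1 = 0 carry 1
  1+0+1 = 0 carry 1
  0+0+1 = 1
  1+0 = 1
  1+1 = 0 carry 1
  1+0+1 = 0 carry 1
  1+1+1 = 1 carry 1
  1+1+1 = 1 carry 1
  1+0+1 = 0 carry 1
  1+1+1 = 1 carry 1
  0+1+1 = 0 carry 1
  0+0+1 = 1
  1+0 = 1
  0+1 = 1
  1+1 = 0 carry 1
  0+1+1 = 0 carry 1
  final carry 1

0b100111010110011001010100010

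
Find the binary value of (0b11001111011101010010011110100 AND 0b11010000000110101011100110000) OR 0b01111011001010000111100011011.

0b11111011001110000111100111011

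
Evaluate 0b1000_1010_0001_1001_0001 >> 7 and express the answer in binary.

Right shift by 7: drop the 7 least-significant bits.

0b1000101000011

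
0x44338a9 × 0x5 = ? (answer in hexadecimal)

Multiply each base-16 digit by 5, carrying:
  9×5 = 45 → write d carry 2
  a×5+2 = 52 → write 4 carry 3
  8×5+3 = 43 → write b carry 2
  3×5+2 = 17 → write 1 carry 1
  3×5+1 = 16 → write 0 carry 1
  4×5+1 = 21 → write 5 carry 1
  4×5+1 = 21 → write 5 carry 1
  remaining carry: 1

0x15501b4d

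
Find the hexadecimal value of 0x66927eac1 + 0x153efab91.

Add column by column in base 16, right to left:
  1+1 = 2
  c+9 = 5 carry 1
  a+b+1 = 6 carry 1
  e+a+1 = 9 carry 1
  7+f+1 = 7 carry 1
  2+e+1 = 1 carry 1
  9+3+1 = d
  6+5 = b
  6+1 = 7

0x7bd179652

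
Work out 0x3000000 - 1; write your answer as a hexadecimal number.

0x2FFFFFF

The trailing 6 digits are 0, so subtracting 1 borrows through: they become F and the next digit up decrements.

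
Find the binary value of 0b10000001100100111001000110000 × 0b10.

0b100000011001001110010001100000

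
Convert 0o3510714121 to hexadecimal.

0x1D239851

Each octal digit is 3 bits: 3=011 5=101 1=001 0=000 7=111 1=001 4=100 1=001 2=010 1=001.
Group the bits into nibbles: 0001 1101 0010 0011 1001 1000 0101 0001 → 1D239851.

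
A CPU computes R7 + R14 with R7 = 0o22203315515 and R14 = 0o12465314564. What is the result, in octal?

0o34670632301

Add column by column in base 8, right to left:
  5+4 = 1 carry 1
  1+6+1 = 0 carry 1
  5+5+1 = 3 carry 1
  5+4+1 = 2 carry 1
  1+1+1 = 3
  3+3 = 6
  3+5 = 0 carry 1
  0+6+1 = 7
  2+4 = 6
  2+2 = 4
  2+1 = 3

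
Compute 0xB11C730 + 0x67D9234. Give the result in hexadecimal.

Add column by column in base 16, right to left:
  0+4 = 4
  3+3 = 6
  7+2 = 9
  C+9 = 5 carry 1
  1+D+1 = F
  1+7 = 8
  B+6 = 1 carry 1
  final carry 1

0x118F5964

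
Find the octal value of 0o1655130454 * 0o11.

0o20426435214

Multiply each base-8 digit by 9, carrying:
  4×9 = 36 → write 4 carry 4
  5×9+4 = 49 → write 1 carry 6
  4×9+6 = 42 → write 2 carry 5
  0×9+5 = 5 → write 5
  3×9 = 27 → write 3 carry 3
  1×9+3 = 12 → write 4 carry 1
  5×9+1 = 46 → write 6 carry 5
  5×9+5 = 50 → write 2 carry 6
  6×9+6 = 60 → write 4 carry 7
  1×9+7 = 16 → write 0 carry 2
  remaining carry: 2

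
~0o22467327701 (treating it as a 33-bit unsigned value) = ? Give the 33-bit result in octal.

0o55310450076

Each oct digit d becomes 7−d:
  2→5, 2→5, 4→3, 6→1, 7→0, 3→4, 2→5, 7→0, 7→0, 0→7, 1→6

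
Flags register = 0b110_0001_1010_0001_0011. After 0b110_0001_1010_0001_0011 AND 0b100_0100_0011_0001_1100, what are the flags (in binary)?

0b1000000001000010000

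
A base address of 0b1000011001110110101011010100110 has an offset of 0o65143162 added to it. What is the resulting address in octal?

0o10404016430

0b1000011001110110101011010100110 = 0o10316653246 in octal.
Add column by column in base 8, right to left:
  6+2 = 0 carry 1
  4+6+1 = 3 carry 1
  2+1+1 = 4
  3+3 = 6
  5+4 = 1 carry 1
  6+1+1 = 0 carry 1
  6+5+1 = 4 carry 1
  1+6+1 = 0 carry 1
  3+0+1 = 4
  0+0 = 0
  1+0 = 1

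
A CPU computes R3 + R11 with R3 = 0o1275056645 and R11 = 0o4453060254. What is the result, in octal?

Add column by column in base 8, right to left:
  5+4 = 1 carry 1
  4+5+1 = 2 carry 1
  6+2+1 = 1 carry 1
  6+0+1 = 7
  5+6 = 3 carry 1
  0+0+1 = 1
  5+3 = 0 carry 1
  7+5+1 = 5 carry 1
  2+4+1 = 7
  1+4 = 5

0o5750137121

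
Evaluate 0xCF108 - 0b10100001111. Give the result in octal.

0o3165771

0xCF108 = 0o3170410 in octal.
0b10100001111 = 0o2417 in octal.
Subtract column by column in base 8:
  0-7 → 1 (borrow)
  1-1-1 → 7 (borrow)
  4-4-1 → 7 (borrow)
  0-2-1 → 5 (borrow)
  7-0-1 → 6
  1-0 → 1
  3-0 → 3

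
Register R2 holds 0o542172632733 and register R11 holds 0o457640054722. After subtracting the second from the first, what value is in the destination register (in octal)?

Subtract column by column in base 8:
  3-2 → 1
  3-2 → 1
  7-7 → 0
  2-4 → 6 (borrow)
  3-5-1 → 5 (borrow)
  6-0-1 → 5
  2-0 → 2
  7-4 → 3
  1-6 → 3 (borrow)
  2-7-1 → 2 (borrow)
  4-5-1 → 6 (borrow)
  5-4-1 → 0

0o62332556011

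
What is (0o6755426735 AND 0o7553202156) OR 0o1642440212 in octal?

0o7753442316

0o6755426735 AND 0o7553202156 = 0o6551002114.
Then OR with 0o1642440212.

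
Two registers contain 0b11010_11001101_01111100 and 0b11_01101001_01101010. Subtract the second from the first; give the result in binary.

0b101110110010000010010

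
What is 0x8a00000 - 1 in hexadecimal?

The trailing 5 digits are 0, so subtracting 1 borrows through: they become F and the next digit up decrements.

0x89fffff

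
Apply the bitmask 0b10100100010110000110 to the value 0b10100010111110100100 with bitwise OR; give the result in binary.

0b10100110111110100110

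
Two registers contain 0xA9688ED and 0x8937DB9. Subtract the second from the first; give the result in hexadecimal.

Subtract column by column in base 16:
  D-9 → 4
  E-B → 3
  8-D → B (borrow)
  8-7-1 → 0
  6-3 → 3
  9-9 → 0
  A-8 → 2

0x2030B34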